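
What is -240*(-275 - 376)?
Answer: 156240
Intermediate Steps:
-240*(-275 - 376) = -240*(-651) = 156240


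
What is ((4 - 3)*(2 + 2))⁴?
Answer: 256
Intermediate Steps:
((4 - 3)*(2 + 2))⁴ = (1*4)⁴ = 4⁴ = 256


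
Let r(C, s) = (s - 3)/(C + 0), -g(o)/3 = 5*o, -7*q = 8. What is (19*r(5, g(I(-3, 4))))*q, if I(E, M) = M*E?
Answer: -26904/35 ≈ -768.69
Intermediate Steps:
q = -8/7 (q = -⅐*8 = -8/7 ≈ -1.1429)
I(E, M) = E*M
g(o) = -15*o
r(C, s) = (-3 + s)/C
(19*r(5, g(I(-3, 4))))*q = (19*((-3 - (-45)*4)/5))*(-8/7) = (19*((-3 - 15*(-12))/5))*(-8/7) = (19*((-3 + 180)/5))*(-8/7) = (19*((⅕)*177))*(-8/7) = (19*(177/5))*(-8/7) = (3363/5)*(-8/7) = -26904/35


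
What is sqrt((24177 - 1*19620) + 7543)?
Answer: 110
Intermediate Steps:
sqrt((24177 - 1*19620) + 7543) = sqrt((24177 - 19620) + 7543) = sqrt(4557 + 7543) = sqrt(12100) = 110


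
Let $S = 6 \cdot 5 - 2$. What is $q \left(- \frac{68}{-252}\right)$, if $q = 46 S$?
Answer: $\frac{3128}{9} \approx 347.56$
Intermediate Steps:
$S = 28$ ($S = 30 - 2 = 28$)
$q = 1288$ ($q = 46 \cdot 28 = 1288$)
$q \left(- \frac{68}{-252}\right) = 1288 \left(- \frac{68}{-252}\right) = 1288 \left(\left(-68\right) \left(- \frac{1}{252}\right)\right) = 1288 \cdot \frac{17}{63} = \frac{3128}{9}$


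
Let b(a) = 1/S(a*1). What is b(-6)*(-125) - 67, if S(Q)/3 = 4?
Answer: -929/12 ≈ -77.417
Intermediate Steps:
S(Q) = 12 (S(Q) = 3*4 = 12)
b(a) = 1/12
b(-6)*(-125) - 67 = (1/12)*(-125) - 67 = -125/12 - 67 = -929/12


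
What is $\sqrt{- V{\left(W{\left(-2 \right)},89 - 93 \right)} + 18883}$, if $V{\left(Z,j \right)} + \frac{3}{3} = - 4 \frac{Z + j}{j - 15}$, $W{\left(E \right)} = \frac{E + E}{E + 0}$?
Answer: $\frac{2 \sqrt{1704319}}{19} \approx 137.42$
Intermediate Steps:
$W{\left(E \right)} = 2$ ($W{\left(E \right)} = \frac{2 E}{E} = 2$)
$V{\left(Z,j \right)} = -1 - \frac{4 \left(Z + j\right)}{-15 + j}$ ($V{\left(Z,j \right)} = -1 - 4 \frac{Z + j}{j - 15} = -1 - 4 \frac{Z + j}{-15 + j} = -1 - \frac{4 \left(Z + j\right)}{-15 + j}$)
$\sqrt{- V{\left(W{\left(-2 \right)},89 - 93 \right)} + 18883} = \sqrt{- \frac{15 - 5 \left(89 - 93\right) - 8}{-15 + \left(89 - 93\right)} + 18883} = \sqrt{- \frac{15 - -20 - 8}{-15 - 4} + 18883} = \sqrt{- \frac{15 + 20 - 8}{-19} + 18883} = \sqrt{- \frac{\left(-1\right) 27}{19} + 18883} = \sqrt{\left(-1\right) \left(- \frac{27}{19}\right) + 18883} = \sqrt{\frac{27}{19} + 18883} = \sqrt{\frac{358804}{19}} = \frac{2 \sqrt{1704319}}{19}$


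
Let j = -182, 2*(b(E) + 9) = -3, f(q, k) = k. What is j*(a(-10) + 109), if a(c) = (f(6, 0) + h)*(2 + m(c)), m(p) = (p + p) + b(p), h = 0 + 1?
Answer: -14651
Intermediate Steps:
b(E) = -21/2 (b(E) = -9 + (½)*(-3) = -9 - 3/2 = -21/2)
h = 1
m(p) = -21/2 + 2*p (m(p) = (p + p) - 21/2 = 2*p - 21/2 = -21/2 + 2*p)
a(c) = -17/2 + 2*c (a(c) = (0 + 1)*(2 + (-21/2 + 2*c)) = 1*(-17/2 + 2*c) = -17/2 + 2*c)
j*(a(-10) + 109) = -182*((-17/2 + 2*(-10)) + 109) = -182*((-17/2 - 20) + 109) = -182*(-57/2 + 109) = -182*161/2 = -14651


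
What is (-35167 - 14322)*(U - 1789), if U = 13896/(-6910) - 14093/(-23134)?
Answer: 7082033376323983/79927970 ≈ 8.8605e+7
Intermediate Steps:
U = -112043717/79927970 (U = 13896*(-1/6910) - 14093*(-1/23134) = -6948/3455 + 14093/23134 = -112043717/79927970 ≈ -1.4018)
(-35167 - 14322)*(U - 1789) = (-35167 - 14322)*(-112043717/79927970 - 1789) = -49489*(-143103182047/79927970) = 7082033376323983/79927970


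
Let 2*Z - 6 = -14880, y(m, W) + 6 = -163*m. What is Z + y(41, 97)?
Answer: -14126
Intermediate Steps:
y(m, W) = -6 - 163*m
Z = -7437 (Z = 3 + (1/2)*(-14880) = 3 - 7440 = -7437)
Z + y(41, 97) = -7437 + (-6 - 163*41) = -7437 + (-6 - 6683) = -7437 - 6689 = -14126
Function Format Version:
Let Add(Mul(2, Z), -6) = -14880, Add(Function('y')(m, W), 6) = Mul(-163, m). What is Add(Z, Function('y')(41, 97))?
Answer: -14126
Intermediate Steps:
Function('y')(m, W) = Add(-6, Mul(-163, m))
Z = -7437 (Z = Add(3, Mul(Rational(1, 2), -14880)) = Add(3, -7440) = -7437)
Add(Z, Function('y')(41, 97)) = Add(-7437, Add(-6, Mul(-163, 41))) = Add(-7437, Add(-6, -6683)) = Add(-7437, -6689) = -14126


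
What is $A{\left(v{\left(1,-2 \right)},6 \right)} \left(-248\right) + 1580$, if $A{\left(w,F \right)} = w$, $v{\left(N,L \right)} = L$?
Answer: $2076$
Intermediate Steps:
$A{\left(v{\left(1,-2 \right)},6 \right)} \left(-248\right) + 1580 = \left(-2\right) \left(-248\right) + 1580 = 496 + 1580 = 2076$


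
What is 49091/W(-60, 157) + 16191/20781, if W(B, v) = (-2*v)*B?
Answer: 147244279/43501560 ≈ 3.3848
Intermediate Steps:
W(B, v) = -2*B*v
49091/W(-60, 157) + 16191/20781 = 49091/((-2*(-60)*157)) + 16191/20781 = 49091/18840 + 16191*(1/20781) = 49091*(1/18840) + 1799/2309 = 49091/18840 + 1799/2309 = 147244279/43501560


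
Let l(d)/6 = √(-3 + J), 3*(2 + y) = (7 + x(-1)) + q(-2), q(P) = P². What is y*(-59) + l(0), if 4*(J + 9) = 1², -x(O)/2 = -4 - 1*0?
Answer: -767/3 + 3*I*√47 ≈ -255.67 + 20.567*I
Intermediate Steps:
x(O) = 8 (x(O) = -2*(-4 - 1*0) = -2*(-4 + 0) = -2*(-4) = 8)
y = 13/3 (y = -2 + ((7 + 8) + (-2)²)/3 = -2 + (15 + 4)/3 = -2 + (⅓)*19 = -2 + 19/3 = 13/3 ≈ 4.3333)
J = -35/4 (J = -9 + (¼)*1² = -9 + (¼)*1 = -9 + ¼ = -35/4 ≈ -8.7500)
l(d) = 3*I*√47 (l(d) = 6*√(-3 - 35/4) = 6*√(-47/4) = 6*(I*√47/2) = 3*I*√47)
y*(-59) + l(0) = (13/3)*(-59) + 3*I*√47 = -767/3 + 3*I*√47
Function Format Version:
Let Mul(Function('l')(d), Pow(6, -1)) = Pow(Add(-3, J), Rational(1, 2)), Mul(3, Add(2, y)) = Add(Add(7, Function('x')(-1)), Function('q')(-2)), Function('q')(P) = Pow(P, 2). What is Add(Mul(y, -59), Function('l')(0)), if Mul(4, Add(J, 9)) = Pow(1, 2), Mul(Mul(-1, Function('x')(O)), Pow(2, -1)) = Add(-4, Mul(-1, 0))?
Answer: Add(Rational(-767, 3), Mul(3, I, Pow(47, Rational(1, 2)))) ≈ Add(-255.67, Mul(20.567, I))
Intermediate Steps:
Function('x')(O) = 8 (Function('x')(O) = Mul(-2, Add(-4, Mul(-1, 0))) = Mul(-2, Add(-4, 0)) = Mul(-2, -4) = 8)
y = Rational(13, 3) (y = Add(-2, Mul(Rational(1, 3), Add(Add(7, 8), Pow(-2, 2)))) = Add(-2, Mul(Rational(1, 3), Add(15, 4))) = Add(-2, Mul(Rational(1, 3), 19)) = Add(-2, Rational(19, 3)) = Rational(13, 3) ≈ 4.3333)
J = Rational(-35, 4) (J = Add(-9, Mul(Rational(1, 4), Pow(1, 2))) = Add(-9, Mul(Rational(1, 4), 1)) = Add(-9, Rational(1, 4)) = Rational(-35, 4) ≈ -8.7500)
Function('l')(d) = Mul(3, I, Pow(47, Rational(1, 2))) (Function('l')(d) = Mul(6, Pow(Add(-3, Rational(-35, 4)), Rational(1, 2))) = Mul(6, Pow(Rational(-47, 4), Rational(1, 2))) = Mul(6, Mul(Rational(1, 2), I, Pow(47, Rational(1, 2)))) = Mul(3, I, Pow(47, Rational(1, 2))))
Add(Mul(y, -59), Function('l')(0)) = Add(Mul(Rational(13, 3), -59), Mul(3, I, Pow(47, Rational(1, 2)))) = Add(Rational(-767, 3), Mul(3, I, Pow(47, Rational(1, 2))))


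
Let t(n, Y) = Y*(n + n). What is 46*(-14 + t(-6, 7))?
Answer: -4508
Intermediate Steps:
t(n, Y) = 2*Y*n (t(n, Y) = Y*(2*n) = 2*Y*n)
46*(-14 + t(-6, 7)) = 46*(-14 + 2*7*(-6)) = 46*(-14 - 84) = 46*(-98) = -4508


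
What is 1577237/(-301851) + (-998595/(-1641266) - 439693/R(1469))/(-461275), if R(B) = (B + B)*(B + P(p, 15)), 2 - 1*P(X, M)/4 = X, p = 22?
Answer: -36916119496854920718536/7064991039056926286025 ≈ -5.2252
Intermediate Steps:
P(X, M) = 8 - 4*X
R(B) = 2*B*(-80 + B) (R(B) = (B + B)*(B + (8 - 4*22)) = (2*B)*(B + (8 - 88)) = (2*B)*(B - 80) = (2*B)*(-80 + B) = 2*B*(-80 + B))
1577237/(-301851) + (-998595/(-1641266) - 439693/R(1469))/(-461275) = 1577237/(-301851) + (-998595/(-1641266) - 439693*1/(2938*(-80 + 1469)))/(-461275) = 1577237*(-1/301851) + (-998595*(-1/1641266) - 439693/(2*1469*1389))*(-1/461275) = -1577237/301851 + (998595/1641266 - 439693/4080882)*(-1/461275) = -1577237/301851 + (838373797363/1674453219153)*(-1/461275) = -1577237/301851 - 838373797363/772383408664800075 = -36916119496854920718536/7064991039056926286025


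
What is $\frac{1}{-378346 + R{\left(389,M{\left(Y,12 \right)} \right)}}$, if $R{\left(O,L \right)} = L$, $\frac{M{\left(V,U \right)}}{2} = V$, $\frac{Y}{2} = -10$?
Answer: $- \frac{1}{378386} \approx -2.6428 \cdot 10^{-6}$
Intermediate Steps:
$Y = -20$ ($Y = 2 \left(-10\right) = -20$)
$M{\left(V,U \right)} = 2 V$
$\frac{1}{-378346 + R{\left(389,M{\left(Y,12 \right)} \right)}} = \frac{1}{-378346 + 2 \left(-20\right)} = \frac{1}{-378346 - 40} = \frac{1}{-378386} = - \frac{1}{378386}$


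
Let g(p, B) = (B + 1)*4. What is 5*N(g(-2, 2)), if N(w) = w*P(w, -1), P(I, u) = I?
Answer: 720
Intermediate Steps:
g(p, B) = 4 + 4*B (g(p, B) = (1 + B)*4 = 4 + 4*B)
N(w) = w**2 (N(w) = w*w = w**2)
5*N(g(-2, 2)) = 5*(4 + 4*2)**2 = 5*(4 + 8)**2 = 5*12**2 = 5*144 = 720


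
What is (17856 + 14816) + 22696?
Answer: 55368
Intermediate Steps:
(17856 + 14816) + 22696 = 32672 + 22696 = 55368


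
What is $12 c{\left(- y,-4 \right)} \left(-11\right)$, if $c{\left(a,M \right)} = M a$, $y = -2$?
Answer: $1056$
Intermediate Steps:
$12 c{\left(- y,-4 \right)} \left(-11\right) = 12 \left(- 4 \left(\left(-1\right) \left(-2\right)\right)\right) \left(-11\right) = 12 \left(\left(-4\right) 2\right) \left(-11\right) = 12 \left(-8\right) \left(-11\right) = \left(-96\right) \left(-11\right) = 1056$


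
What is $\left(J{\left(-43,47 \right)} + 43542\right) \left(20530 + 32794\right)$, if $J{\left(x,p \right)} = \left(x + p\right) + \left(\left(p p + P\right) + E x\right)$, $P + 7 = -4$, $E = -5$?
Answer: $2450717716$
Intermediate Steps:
$P = -11$ ($P = -7 - 4 = -11$)
$J{\left(x,p \right)} = -11 + p + p^{2} - 4 x$ ($J{\left(x,p \right)} = \left(x + p\right) - \left(11 + 5 x - p p\right) = \left(p + x\right) - \left(11 - p^{2} + 5 x\right) = -11 + p + p^{2} - 4 x$)
$\left(J{\left(-43,47 \right)} + 43542\right) \left(20530 + 32794\right) = \left(\left(-11 + 47 + 47^{2} - -172\right) + 43542\right) \left(20530 + 32794\right) = \left(\left(-11 + 47 + 2209 + 172\right) + 43542\right) 53324 = \left(2417 + 43542\right) 53324 = 45959 \cdot 53324 = 2450717716$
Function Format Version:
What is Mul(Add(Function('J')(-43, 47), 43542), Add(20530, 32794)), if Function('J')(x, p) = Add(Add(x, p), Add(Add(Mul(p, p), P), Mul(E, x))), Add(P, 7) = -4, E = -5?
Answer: 2450717716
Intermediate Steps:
P = -11 (P = Add(-7, -4) = -11)
Function('J')(x, p) = Add(-11, p, Pow(p, 2), Mul(-4, x)) (Function('J')(x, p) = Add(Add(x, p), Add(Add(Mul(p, p), -11), Mul(-5, x))) = Add(Add(p, x), Add(Add(Pow(p, 2), -11), Mul(-5, x))) = Add(Add(p, x), Add(Add(-11, Pow(p, 2)), Mul(-5, x))) = Add(Add(p, x), Add(-11, Pow(p, 2), Mul(-5, x))) = Add(-11, p, Pow(p, 2), Mul(-4, x)))
Mul(Add(Function('J')(-43, 47), 43542), Add(20530, 32794)) = Mul(Add(Add(-11, 47, Pow(47, 2), Mul(-4, -43)), 43542), Add(20530, 32794)) = Mul(Add(Add(-11, 47, 2209, 172), 43542), 53324) = Mul(Add(2417, 43542), 53324) = Mul(45959, 53324) = 2450717716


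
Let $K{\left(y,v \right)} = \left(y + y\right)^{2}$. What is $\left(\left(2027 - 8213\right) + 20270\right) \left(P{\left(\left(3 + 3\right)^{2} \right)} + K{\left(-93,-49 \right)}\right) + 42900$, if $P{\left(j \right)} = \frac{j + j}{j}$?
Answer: $487321132$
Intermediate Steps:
$K{\left(y,v \right)} = 4 y^{2}$ ($K{\left(y,v \right)} = \left(2 y\right)^{2} = 4 y^{2}$)
$P{\left(j \right)} = 2$ ($P{\left(j \right)} = \frac{2 j}{j} = 2$)
$\left(\left(2027 - 8213\right) + 20270\right) \left(P{\left(\left(3 + 3\right)^{2} \right)} + K{\left(-93,-49 \right)}\right) + 42900 = \left(\left(2027 - 8213\right) + 20270\right) \left(2 + 4 \left(-93\right)^{2}\right) + 42900 = \left(-6186 + 20270\right) \left(2 + 4 \cdot 8649\right) + 42900 = 14084 \left(2 + 34596\right) + 42900 = 14084 \cdot 34598 + 42900 = 487278232 + 42900 = 487321132$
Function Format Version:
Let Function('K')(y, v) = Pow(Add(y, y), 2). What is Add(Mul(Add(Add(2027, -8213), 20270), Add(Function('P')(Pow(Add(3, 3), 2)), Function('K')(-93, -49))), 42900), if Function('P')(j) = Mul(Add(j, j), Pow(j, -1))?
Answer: 487321132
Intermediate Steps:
Function('K')(y, v) = Mul(4, Pow(y, 2)) (Function('K')(y, v) = Pow(Mul(2, y), 2) = Mul(4, Pow(y, 2)))
Function('P')(j) = 2 (Function('P')(j) = Mul(Mul(2, j), Pow(j, -1)) = 2)
Add(Mul(Add(Add(2027, -8213), 20270), Add(Function('P')(Pow(Add(3, 3), 2)), Function('K')(-93, -49))), 42900) = Add(Mul(Add(Add(2027, -8213), 20270), Add(2, Mul(4, Pow(-93, 2)))), 42900) = Add(Mul(Add(-6186, 20270), Add(2, Mul(4, 8649))), 42900) = Add(Mul(14084, Add(2, 34596)), 42900) = Add(Mul(14084, 34598), 42900) = Add(487278232, 42900) = 487321132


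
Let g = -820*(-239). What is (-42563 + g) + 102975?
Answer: 256392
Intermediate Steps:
g = 195980
(-42563 + g) + 102975 = (-42563 + 195980) + 102975 = 153417 + 102975 = 256392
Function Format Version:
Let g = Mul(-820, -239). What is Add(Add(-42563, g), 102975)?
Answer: 256392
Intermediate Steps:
g = 195980
Add(Add(-42563, g), 102975) = Add(Add(-42563, 195980), 102975) = Add(153417, 102975) = 256392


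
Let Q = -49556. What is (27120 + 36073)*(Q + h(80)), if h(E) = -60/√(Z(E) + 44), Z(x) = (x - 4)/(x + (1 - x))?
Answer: -3131592308 - 63193*√30 ≈ -3.1319e+9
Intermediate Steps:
Z(x) = -4 + x (Z(x) = (-4 + x)/1 = (-4 + x)*1 = -4 + x)
h(E) = -60/√(40 + E) (h(E) = -60/√((-4 + E) + 44) = -60/√(40 + E))
(27120 + 36073)*(Q + h(80)) = (27120 + 36073)*(-49556 - 60/√(40 + 80)) = 63193*(-49556 - √30) = -3131592308 - 63193*√30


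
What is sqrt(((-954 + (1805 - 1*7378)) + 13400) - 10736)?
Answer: I*sqrt(3863) ≈ 62.153*I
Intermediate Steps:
sqrt(((-954 + (1805 - 1*7378)) + 13400) - 10736) = sqrt(((-954 + (1805 - 7378)) + 13400) - 10736) = sqrt(((-954 - 5573) + 13400) - 10736) = sqrt((-6527 + 13400) - 10736) = sqrt(6873 - 10736) = sqrt(-3863) = I*sqrt(3863)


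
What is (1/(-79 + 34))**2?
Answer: 1/2025 ≈ 0.00049383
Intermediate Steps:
(1/(-79 + 34))**2 = (1/(-45))**2 = (-1/45)**2 = 1/2025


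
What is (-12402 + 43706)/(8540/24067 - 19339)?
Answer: -753393368/465423173 ≈ -1.6187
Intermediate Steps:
(-12402 + 43706)/(8540/24067 - 19339) = 31304/(8540*(1/24067) - 19339) = 31304/(8540/24067 - 19339) = 31304/(-465423173/24067) = 31304*(-24067/465423173) = -753393368/465423173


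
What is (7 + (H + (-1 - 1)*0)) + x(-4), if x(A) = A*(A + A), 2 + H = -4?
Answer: 33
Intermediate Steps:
H = -6 (H = -2 - 4 = -6)
x(A) = 2*A**2 (x(A) = A*(2*A) = 2*A**2)
(7 + (H + (-1 - 1)*0)) + x(-4) = (7 + (-6 + (-1 - 1)*0)) + 2*(-4)**2 = (7 + (-6 - 2*0)) + 2*16 = (7 + (-6 + 0)) + 32 = (7 - 6) + 32 = 1 + 32 = 33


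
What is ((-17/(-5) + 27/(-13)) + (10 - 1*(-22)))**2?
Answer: 4691556/4225 ≈ 1110.4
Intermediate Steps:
((-17/(-5) + 27/(-13)) + (10 - 1*(-22)))**2 = ((-17*(-1/5) + 27*(-1/13)) + (10 + 22))**2 = ((17/5 - 27/13) + 32)**2 = (86/65 + 32)**2 = (2166/65)**2 = 4691556/4225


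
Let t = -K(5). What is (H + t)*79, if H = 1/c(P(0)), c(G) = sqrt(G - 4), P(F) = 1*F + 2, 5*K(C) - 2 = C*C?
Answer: -2133/5 - 79*I*sqrt(2)/2 ≈ -426.6 - 55.861*I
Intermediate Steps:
K(C) = 2/5 + C**2/5 (K(C) = 2/5 + (C*C)/5 = 2/5 + C**2/5)
P(F) = 2 + F (P(F) = F + 2 = 2 + F)
c(G) = sqrt(-4 + G)
H = -I*sqrt(2)/2 (H = 1/(sqrt(-4 + (2 + 0))) = 1/(sqrt(-4 + 2)) = 1/(sqrt(-2)) = 1/(I*sqrt(2)) = -I*sqrt(2)/2 ≈ -0.70711*I)
t = -27/5 (t = -(2/5 + (1/5)*5**2) = -(2/5 + (1/5)*25) = -(2/5 + 5) = -1*27/5 = -27/5 ≈ -5.4000)
(H + t)*79 = (-I*sqrt(2)/2 - 27/5)*79 = (-27/5 - I*sqrt(2)/2)*79 = -2133/5 - 79*I*sqrt(2)/2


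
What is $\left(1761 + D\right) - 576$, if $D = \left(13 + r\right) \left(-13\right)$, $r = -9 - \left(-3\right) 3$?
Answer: $1016$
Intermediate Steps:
$r = 0$ ($r = -9 - -9 = -9 + 9 = 0$)
$D = -169$ ($D = \left(13 + 0\right) \left(-13\right) = 13 \left(-13\right) = -169$)
$\left(1761 + D\right) - 576 = \left(1761 - 169\right) - 576 = 1592 - 576 = 1016$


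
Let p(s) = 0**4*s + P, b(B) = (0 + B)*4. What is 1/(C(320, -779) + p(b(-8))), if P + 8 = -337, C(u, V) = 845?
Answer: 1/500 ≈ 0.0020000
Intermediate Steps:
b(B) = 4*B (b(B) = B*4 = 4*B)
P = -345 (P = -8 - 337 = -345)
p(s) = -345 (p(s) = 0**4*s - 345 = 0*s - 345 = 0 - 345 = -345)
1/(C(320, -779) + p(b(-8))) = 1/(845 - 345) = 1/500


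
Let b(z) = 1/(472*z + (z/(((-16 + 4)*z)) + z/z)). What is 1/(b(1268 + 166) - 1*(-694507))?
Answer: 8122187/5640915726821 ≈ 1.4399e-6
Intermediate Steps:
b(z) = 1/(11/12 + 472*z) (b(z) = 1/(472*z + (z/((-12*z)) + 1)) = 1/(472*z + (z*(-1/(12*z)) + 1)) = 1/(472*z + (-1/12 + 1)) = 1/(472*z + 11/12) = 1/(11/12 + 472*z))
1/(b(1268 + 166) - 1*(-694507)) = 1/(12/(11 + 5664*(1268 + 166)) - 1*(-694507)) = 1/(12/(11 + 5664*1434) + 694507) = 1/(12/(11 + 8122176) + 694507) = 1/(12/8122187 + 694507) = 1/(5640915726821/8122187) = 8122187/5640915726821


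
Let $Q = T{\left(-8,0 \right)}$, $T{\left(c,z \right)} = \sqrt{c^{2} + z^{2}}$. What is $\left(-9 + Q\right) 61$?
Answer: $-61$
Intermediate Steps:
$Q = 8$ ($Q = \sqrt{\left(-8\right)^{2} + 0^{2}} = \sqrt{64 + 0} = \sqrt{64} = 8$)
$\left(-9 + Q\right) 61 = \left(-9 + 8\right) 61 = \left(-1\right) 61 = -61$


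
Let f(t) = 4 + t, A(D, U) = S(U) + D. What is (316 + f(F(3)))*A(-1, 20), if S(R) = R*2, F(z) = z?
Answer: 12597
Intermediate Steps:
S(R) = 2*R
A(D, U) = D + 2*U (A(D, U) = 2*U + D = D + 2*U)
(316 + f(F(3)))*A(-1, 20) = (316 + (4 + 3))*(-1 + 2*20) = (316 + 7)*(-1 + 40) = 323*39 = 12597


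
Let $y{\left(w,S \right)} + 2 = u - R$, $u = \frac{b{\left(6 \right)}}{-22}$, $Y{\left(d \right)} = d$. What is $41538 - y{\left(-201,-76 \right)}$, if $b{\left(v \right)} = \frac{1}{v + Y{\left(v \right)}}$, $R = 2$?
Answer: $\frac{10967089}{264} \approx 41542.0$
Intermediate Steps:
$b{\left(v \right)} = \frac{1}{2 v}$ ($b{\left(v \right)} = \frac{1}{v + v} = \frac{1}{2 v}$)
$u = - \frac{1}{264}$ ($u = \frac{\frac{1}{2} \cdot \frac{1}{6}}{-22} = \frac{1}{2} \cdot \frac{1}{6} \left(- \frac{1}{22}\right) = \frac{1}{12} \left(- \frac{1}{22}\right) = - \frac{1}{264} \approx -0.0037879$)
$y{\left(w,S \right)} = - \frac{1057}{264}$ ($y{\left(w,S \right)} = -2 - \frac{529}{264} = - \frac{1057}{264}$)
$41538 - y{\left(-201,-76 \right)} = 41538 - - \frac{1057}{264} = 41538 + \frac{1057}{264} = \frac{10967089}{264}$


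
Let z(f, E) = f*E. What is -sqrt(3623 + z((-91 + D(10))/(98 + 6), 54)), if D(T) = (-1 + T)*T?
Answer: -sqrt(2448797)/26 ≈ -60.187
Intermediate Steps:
D(T) = T*(-1 + T)
z(f, E) = E*f
-sqrt(3623 + z((-91 + D(10))/(98 + 6), 54)) = -sqrt(3623 + 54*((-91 + 10*(-1 + 10))/(98 + 6))) = -sqrt(3623 + 54*((-91 + 10*9)/104)) = -sqrt(3623 + 54*((-91 + 90)*(1/104))) = -sqrt(3623 + 54*(-1*1/104)) = -sqrt(3623 + 54*(-1/104)) = -sqrt(3623 - 27/52) = -sqrt(188369/52) = -sqrt(2448797)/26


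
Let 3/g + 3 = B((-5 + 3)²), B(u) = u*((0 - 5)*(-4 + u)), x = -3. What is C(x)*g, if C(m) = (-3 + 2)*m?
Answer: -3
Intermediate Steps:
B(u) = u*(20 - 5*u) (B(u) = u*(-5*(-4 + u)) = u*(20 - 5*u))
g = -1 (g = 3/(-3 + 5*(-5 + 3)²*(4 - (-5 + 3)²)) = 3/(-3 + 5*(-2)²*(4 - 1*(-2)²)) = 3/(-3 + 5*4*(4 - 1*4)) = 3/(-3 + 5*4*(4 - 4)) = 3/(-3 + 5*4*0) = 3/(-3 + 0) = 3/(-3) = 3*(-⅓) = -1)
C(m) = -m
C(x)*g = -1*(-3)*(-1) = 3*(-1) = -3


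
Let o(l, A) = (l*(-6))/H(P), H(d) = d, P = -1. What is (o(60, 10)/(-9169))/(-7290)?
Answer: 4/742689 ≈ 5.3858e-6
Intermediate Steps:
o(l, A) = 6*l (o(l, A) = (l*(-6))/(-1) = -6*l*(-1) = 6*l)
(o(60, 10)/(-9169))/(-7290) = ((6*60)/(-9169))/(-7290) = (360*(-1/9169))*(-1/7290) = -360/9169*(-1/7290) = 4/742689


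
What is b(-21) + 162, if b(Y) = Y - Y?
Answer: 162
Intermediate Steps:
b(Y) = 0
b(-21) + 162 = 0 + 162 = 162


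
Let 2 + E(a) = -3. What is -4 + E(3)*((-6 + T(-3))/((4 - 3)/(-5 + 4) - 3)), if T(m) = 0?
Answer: -23/2 ≈ -11.500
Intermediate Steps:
E(a) = -5 (E(a) = -2 - 3 = -5)
-4 + E(3)*((-6 + T(-3))/((4 - 3)/(-5 + 4) - 3)) = -4 - 5*(-6 + 0)/((4 - 3)/(-5 + 4) - 3) = -4 - (-30)/(1/(-1) - 3) = -4 - (-30)/(1*(-1) - 3) = -4 - (-30)/(-1 - 3) = -4 - (-30)/(-4) = -4 - (-30)*(-1)/4 = -4 - 5*3/2 = -4 - 15/2 = -23/2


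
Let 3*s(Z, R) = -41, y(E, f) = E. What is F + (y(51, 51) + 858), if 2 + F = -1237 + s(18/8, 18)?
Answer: -1031/3 ≈ -343.67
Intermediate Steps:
s(Z, R) = -41/3 (s(Z, R) = (⅓)*(-41) = -41/3)
F = -3758/3 (F = -2 + (-1237 - 41/3) = -2 - 3752/3 = -3758/3 ≈ -1252.7)
F + (y(51, 51) + 858) = -3758/3 + (51 + 858) = -3758/3 + 909 = -1031/3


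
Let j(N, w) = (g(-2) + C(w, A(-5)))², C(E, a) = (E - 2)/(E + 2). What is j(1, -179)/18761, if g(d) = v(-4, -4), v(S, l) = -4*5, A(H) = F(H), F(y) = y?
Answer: 11282881/587763369 ≈ 0.019196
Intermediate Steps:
A(H) = H
v(S, l) = -20
C(E, a) = (-2 + E)/(2 + E)
g(d) = -20
j(N, w) = (-20 + (-2 + w)/(2 + w))²
j(1, -179)/18761 = ((42 + 19*(-179))²/(2 - 179)²)/18761 = ((42 - 3401)²/(-177)²)*(1/18761) = ((1/31329)*(-3359)²)*(1/18761) = ((1/31329)*11282881)*(1/18761) = (11282881/31329)*(1/18761) = 11282881/587763369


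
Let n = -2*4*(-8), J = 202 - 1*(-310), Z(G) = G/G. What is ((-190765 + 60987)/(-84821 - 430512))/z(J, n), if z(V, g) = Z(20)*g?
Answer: 64889/16490656 ≈ 0.0039349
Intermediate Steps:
Z(G) = 1
J = 512 (J = 202 + 310 = 512)
n = 64 (n = -8*(-8) = 64)
z(V, g) = g (z(V, g) = 1*g = g)
((-190765 + 60987)/(-84821 - 430512))/z(J, n) = ((-190765 + 60987)/(-84821 - 430512))/64 = -129778/(-515333)*(1/64) = -129778*(-1/515333)*(1/64) = (129778/515333)*(1/64) = 64889/16490656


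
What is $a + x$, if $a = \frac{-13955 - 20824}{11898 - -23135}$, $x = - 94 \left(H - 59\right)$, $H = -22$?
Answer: $\frac{266706483}{35033} \approx 7613.0$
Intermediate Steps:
$x = 7614$ ($x = - 94 \left(-22 - 59\right) = \left(-94\right) \left(-81\right) = 7614$)
$a = - \frac{34779}{35033}$ ($a = - \frac{34779}{11898 + 23135} = - \frac{34779}{35033} \approx -0.99275$)
$a + x = - \frac{34779}{35033} + 7614 = \frac{266706483}{35033}$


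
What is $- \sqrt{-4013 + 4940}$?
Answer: $- 3 \sqrt{103} \approx -30.447$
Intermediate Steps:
$- \sqrt{-4013 + 4940} = - \sqrt{927} = - 3 \sqrt{103}$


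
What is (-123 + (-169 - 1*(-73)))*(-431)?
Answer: 94389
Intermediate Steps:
(-123 + (-169 - 1*(-73)))*(-431) = (-123 + (-169 + 73))*(-431) = (-123 - 96)*(-431) = -219*(-431) = 94389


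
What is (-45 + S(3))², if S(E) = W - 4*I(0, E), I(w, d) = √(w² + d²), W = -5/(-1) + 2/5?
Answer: 66564/25 ≈ 2662.6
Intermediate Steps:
W = 27/5 (W = -5*(-1) + 2*(⅕) = 5 + ⅖ = 27/5 ≈ 5.4000)
I(w, d) = √(d² + w²)
S(E) = 27/5 - 4*√(E²) (S(E) = 27/5 - 4*√(E² + 0²) = 27/5 - 4*√(E² + 0) = 27/5 - 4*√(E²))
(-45 + S(3))² = (-45 + (27/5 - 4*√(3²)))² = (-45 + (27/5 - 4*√9))² = (-45 + (27/5 - 4*3))² = (-45 + (27/5 - 12))² = (-45 - 33/5)² = (-258/5)² = 66564/25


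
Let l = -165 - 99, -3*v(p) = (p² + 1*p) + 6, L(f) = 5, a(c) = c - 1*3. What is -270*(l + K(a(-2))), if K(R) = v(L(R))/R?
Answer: 70632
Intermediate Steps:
a(c) = -3 + c (a(c) = c - 3 = -3 + c)
v(p) = -2 - p/3 - p²/3 (v(p) = -((p² + 1*p) + 6)/3 = -((p² + p) + 6)/3 = -((p + p²) + 6)/3 = -(6 + p + p²)/3 = -2 - p/3 - p²/3)
K(R) = -12/R (K(R) = (-2 - ⅓*5 - ⅓*5²)/R = (-2 - 5/3 - ⅓*25)/R = (-2 - 5/3 - 25/3)/R = -12/R)
l = -264
-270*(l + K(a(-2))) = -270*(-264 - 12/(-3 - 2)) = -270*(-264 - 12/(-5)) = -270*(-264 - 12*(-⅕)) = -270*(-264 + 12/5) = -270*(-1308/5) = 70632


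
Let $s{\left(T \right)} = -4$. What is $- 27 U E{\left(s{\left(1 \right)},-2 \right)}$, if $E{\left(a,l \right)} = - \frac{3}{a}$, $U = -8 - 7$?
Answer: $\frac{1215}{4} \approx 303.75$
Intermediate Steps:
$U = -15$ ($U = -8 - 7 = -15$)
$- 27 U E{\left(s{\left(1 \right)},-2 \right)} = \left(-27\right) \left(-15\right) \left(- \frac{3}{-4}\right) = 405 \left(\left(-3\right) \left(- \frac{1}{4}\right)\right) = 405 \cdot \frac{3}{4} = \frac{1215}{4}$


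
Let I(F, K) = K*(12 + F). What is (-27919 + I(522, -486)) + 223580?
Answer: -63863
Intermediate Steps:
(-27919 + I(522, -486)) + 223580 = (-27919 - 486*(12 + 522)) + 223580 = (-27919 - 486*534) + 223580 = (-27919 - 259524) + 223580 = -287443 + 223580 = -63863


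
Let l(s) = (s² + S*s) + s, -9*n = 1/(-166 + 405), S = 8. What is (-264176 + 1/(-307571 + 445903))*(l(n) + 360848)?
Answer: -10168804173721071286765/106672439322 ≈ -9.5327e+10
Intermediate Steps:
n = -1/2151 (n = -1/(9*(-166 + 405)) = -⅑/239 = -⅑*1/239 = -1/2151 ≈ -0.00046490)
l(s) = s² + 9*s (l(s) = (s² + 8*s) + s = s² + 9*s)
(-264176 + 1/(-307571 + 445903))*(l(n) + 360848) = (-264176 + 1/(-307571 + 445903))*(-(9 - 1/2151)/2151 + 360848) = (-264176 + 1/138332)*(-1/2151*19358/2151 + 360848) = (-264176 + 1/138332)*(-19358/4626801 + 360848) = -36543994431/138332*1669571867890/4626801 = -10168804173721071286765/106672439322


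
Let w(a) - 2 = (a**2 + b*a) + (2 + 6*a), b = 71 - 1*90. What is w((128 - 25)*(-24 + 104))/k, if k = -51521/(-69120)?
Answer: 4685678254080/51521 ≈ 9.0947e+7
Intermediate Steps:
b = -19 (b = 71 - 90 = -19)
k = 51521/69120 (k = -51521*(-1/69120) = 51521/69120 ≈ 0.74539)
w(a) = 4 + a**2 - 13*a (w(a) = 2 + ((a**2 - 19*a) + (2 + 6*a)) = 2 + (2 + a**2 - 13*a) = 4 + a**2 - 13*a)
w((128 - 25)*(-24 + 104))/k = (4 + ((128 - 25)*(-24 + 104))**2 - 13*(128 - 25)*(-24 + 104))/(51521/69120) = (4 + (103*80)**2 - 1339*80)*(69120/51521) = (4 + 8240**2 - 13*8240)*(69120/51521) = (4 + 67897600 - 107120)*(69120/51521) = 67790484*(69120/51521) = 4685678254080/51521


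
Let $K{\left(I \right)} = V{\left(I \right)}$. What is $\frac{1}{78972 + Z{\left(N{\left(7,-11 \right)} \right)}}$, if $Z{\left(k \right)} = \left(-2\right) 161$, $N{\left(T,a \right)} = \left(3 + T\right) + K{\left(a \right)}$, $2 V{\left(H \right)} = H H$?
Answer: $\frac{1}{78650} \approx 1.2715 \cdot 10^{-5}$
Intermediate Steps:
$V{\left(H \right)} = \frac{H^{2}}{2}$ ($V{\left(H \right)} = \frac{H H}{2} = \frac{H^{2}}{2}$)
$K{\left(I \right)} = \frac{I^{2}}{2}$
$N{\left(T,a \right)} = 3 + T + \frac{a^{2}}{2}$ ($N{\left(T,a \right)} = \left(3 + T\right) + \frac{a^{2}}{2} = 3 + T + \frac{a^{2}}{2}$)
$Z{\left(k \right)} = -322$
$\frac{1}{78972 + Z{\left(N{\left(7,-11 \right)} \right)}} = \frac{1}{78972 - 322} = \frac{1}{78650}$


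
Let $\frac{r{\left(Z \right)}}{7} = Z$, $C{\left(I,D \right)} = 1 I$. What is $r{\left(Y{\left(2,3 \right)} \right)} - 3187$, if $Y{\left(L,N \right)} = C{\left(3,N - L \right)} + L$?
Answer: $-3152$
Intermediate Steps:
$C{\left(I,D \right)} = I$
$Y{\left(L,N \right)} = 3 + L$
$r{\left(Z \right)} = 7 Z$
$r{\left(Y{\left(2,3 \right)} \right)} - 3187 = 7 \left(3 + 2\right) - 3187 = 7 \cdot 5 - 3187 = 35 - 3187 = -3152$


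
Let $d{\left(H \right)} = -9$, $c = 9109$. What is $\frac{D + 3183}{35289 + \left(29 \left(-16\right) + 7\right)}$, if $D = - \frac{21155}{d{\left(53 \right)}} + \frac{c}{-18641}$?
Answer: $\frac{928277101}{5843729808} \approx 0.15885$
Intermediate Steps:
$D = \frac{394268374}{167769}$ ($D = - \frac{21155}{-9} + \frac{9109}{-18641} = \left(-21155\right) \left(- \frac{1}{9}\right) + 9109 \left(- \frac{1}{18641}\right) = \frac{21155}{9} - \frac{9109}{18641} = \frac{394268374}{167769} \approx 2350.1$)
$\frac{D + 3183}{35289 + \left(29 \left(-16\right) + 7\right)} = \frac{\frac{394268374}{167769} + 3183}{35289 + \left(29 \left(-16\right) + 7\right)} = \frac{928277101}{167769 \left(35289 + \left(-464 + 7\right)\right)} = \frac{928277101}{167769 \left(35289 - 457\right)} = \frac{928277101}{167769 \cdot 34832} = \frac{928277101}{167769} \cdot \frac{1}{34832} = \frac{928277101}{5843729808}$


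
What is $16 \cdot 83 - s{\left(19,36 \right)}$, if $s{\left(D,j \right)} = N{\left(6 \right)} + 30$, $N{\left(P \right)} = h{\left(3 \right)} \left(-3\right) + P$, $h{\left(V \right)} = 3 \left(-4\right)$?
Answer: $1256$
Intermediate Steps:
$h{\left(V \right)} = -12$
$N{\left(P \right)} = 36 + P$ ($N{\left(P \right)} = \left(-12\right) \left(-3\right) + P = 36 + P$)
$s{\left(D,j \right)} = 72$ ($s{\left(D,j \right)} = \left(36 + 6\right) + 30 = 42 + 30 = 72$)
$16 \cdot 83 - s{\left(19,36 \right)} = 16 \cdot 83 - 72 = 1328 - 72 = 1256$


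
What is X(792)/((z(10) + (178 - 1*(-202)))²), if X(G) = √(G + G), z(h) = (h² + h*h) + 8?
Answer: √11/28812 ≈ 0.00011511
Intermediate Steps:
z(h) = 8 + 2*h² (z(h) = (h² + h²) + 8 = 2*h² + 8 = 8 + 2*h²)
X(G) = √2*√G (X(G) = √(2*G) = √2*√G)
X(792)/((z(10) + (178 - 1*(-202)))²) = (√2*√792)/(((8 + 2*10²) + (178 - 1*(-202)))²) = (√2*(6*√22))/(((8 + 2*100) + (178 + 202))²) = (12*√11)/(((8 + 200) + 380)²) = (12*√11)/((208 + 380)²) = (12*√11)/(588²) = (12*√11)/345744 = (12*√11)*(1/345744) = √11/28812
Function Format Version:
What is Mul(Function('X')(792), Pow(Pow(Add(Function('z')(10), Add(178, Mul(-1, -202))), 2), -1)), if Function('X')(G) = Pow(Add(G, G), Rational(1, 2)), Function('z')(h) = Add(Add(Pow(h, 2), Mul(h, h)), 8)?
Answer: Mul(Rational(1, 28812), Pow(11, Rational(1, 2))) ≈ 0.00011511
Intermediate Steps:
Function('z')(h) = Add(8, Mul(2, Pow(h, 2))) (Function('z')(h) = Add(Add(Pow(h, 2), Pow(h, 2)), 8) = Add(Mul(2, Pow(h, 2)), 8) = Add(8, Mul(2, Pow(h, 2))))
Function('X')(G) = Mul(Pow(2, Rational(1, 2)), Pow(G, Rational(1, 2))) (Function('X')(G) = Pow(Mul(2, G), Rational(1, 2)) = Mul(Pow(2, Rational(1, 2)), Pow(G, Rational(1, 2))))
Mul(Function('X')(792), Pow(Pow(Add(Function('z')(10), Add(178, Mul(-1, -202))), 2), -1)) = Mul(Mul(Pow(2, Rational(1, 2)), Pow(792, Rational(1, 2))), Pow(Pow(Add(Add(8, Mul(2, Pow(10, 2))), Add(178, Mul(-1, -202))), 2), -1)) = Mul(Mul(Pow(2, Rational(1, 2)), Mul(6, Pow(22, Rational(1, 2)))), Pow(Pow(Add(Add(8, Mul(2, 100)), Add(178, 202)), 2), -1)) = Mul(Mul(12, Pow(11, Rational(1, 2))), Pow(Pow(Add(Add(8, 200), 380), 2), -1)) = Mul(Mul(12, Pow(11, Rational(1, 2))), Pow(Pow(Add(208, 380), 2), -1)) = Mul(Mul(12, Pow(11, Rational(1, 2))), Pow(Pow(588, 2), -1)) = Mul(Mul(12, Pow(11, Rational(1, 2))), Pow(345744, -1)) = Mul(Mul(12, Pow(11, Rational(1, 2))), Rational(1, 345744)) = Mul(Rational(1, 28812), Pow(11, Rational(1, 2)))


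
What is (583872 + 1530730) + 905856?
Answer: 3020458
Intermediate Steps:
(583872 + 1530730) + 905856 = 2114602 + 905856 = 3020458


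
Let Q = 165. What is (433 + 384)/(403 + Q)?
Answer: 817/568 ≈ 1.4384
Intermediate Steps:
(433 + 384)/(403 + Q) = (433 + 384)/(403 + 165) = 817/568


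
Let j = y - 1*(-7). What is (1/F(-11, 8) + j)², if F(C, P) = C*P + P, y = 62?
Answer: 30459361/6400 ≈ 4759.3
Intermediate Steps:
F(C, P) = P + C*P
j = 69 (j = 62 - 1*(-7) = 62 + 7 = 69)
(1/F(-11, 8) + j)² = (1/(8*(1 - 11)) + 69)² = (1/(8*(-10)) + 69)² = (1/(-80) + 69)² = (-1/80 + 69)² = (5519/80)² = 30459361/6400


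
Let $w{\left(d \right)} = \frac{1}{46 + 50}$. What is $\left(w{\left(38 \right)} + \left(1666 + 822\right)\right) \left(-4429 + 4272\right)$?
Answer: $- \frac{37499293}{96} \approx -3.9062 \cdot 10^{5}$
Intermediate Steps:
$w{\left(d \right)} = \frac{1}{96}$
$\left(w{\left(38 \right)} + \left(1666 + 822\right)\right) \left(-4429 + 4272\right) = \left(\frac{1}{96} + \left(1666 + 822\right)\right) \left(-4429 + 4272\right) = \left(\frac{1}{96} + 2488\right) \left(-157\right) = \frac{238849}{96} \left(-157\right) = - \frac{37499293}{96}$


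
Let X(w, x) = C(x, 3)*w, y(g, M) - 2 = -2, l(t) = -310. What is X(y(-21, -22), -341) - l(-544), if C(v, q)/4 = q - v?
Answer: 310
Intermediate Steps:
y(g, M) = 0 (y(g, M) = 2 - 2 = 0)
C(v, q) = -4*v + 4*q (C(v, q) = 4*(q - v) = -4*v + 4*q)
X(w, x) = w*(12 - 4*x) (X(w, x) = (-4*x + 4*3)*w = (-4*x + 12)*w = (12 - 4*x)*w = w*(12 - 4*x))
X(y(-21, -22), -341) - l(-544) = 4*0*(3 - 1*(-341)) - 1*(-310) = 4*0*(3 + 341) + 310 = 4*0*344 + 310 = 0 + 310 = 310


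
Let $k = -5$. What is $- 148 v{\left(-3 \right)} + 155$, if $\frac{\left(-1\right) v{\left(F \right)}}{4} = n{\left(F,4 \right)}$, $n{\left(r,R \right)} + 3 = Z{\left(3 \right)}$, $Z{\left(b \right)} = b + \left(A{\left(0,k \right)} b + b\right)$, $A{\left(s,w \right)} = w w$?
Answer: $46331$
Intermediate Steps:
$A{\left(s,w \right)} = w^{2}$
$Z{\left(b \right)} = 27 b$ ($Z{\left(b \right)} = b + \left(\left(-5\right)^{2} b + b\right) = b + \left(25 b + b\right) = b + 26 b = 27 b$)
$n{\left(r,R \right)} = 78$ ($n{\left(r,R \right)} = -3 + 27 \cdot 3 = -3 + 81 = 78$)
$v{\left(F \right)} = -312$ ($v{\left(F \right)} = \left(-4\right) 78 = -312$)
$- 148 v{\left(-3 \right)} + 155 = \left(-148\right) \left(-312\right) + 155 = 46176 + 155 = 46331$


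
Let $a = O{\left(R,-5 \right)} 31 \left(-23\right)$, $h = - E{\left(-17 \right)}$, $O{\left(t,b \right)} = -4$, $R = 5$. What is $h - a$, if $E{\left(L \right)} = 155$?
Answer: $-3007$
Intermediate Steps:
$h = -155$ ($h = \left(-1\right) 155 = -155$)
$a = 2852$ ($a = \left(-4\right) 31 \left(-23\right) = \left(-124\right) \left(-23\right) = 2852$)
$h - a = -155 - 2852 = -3007$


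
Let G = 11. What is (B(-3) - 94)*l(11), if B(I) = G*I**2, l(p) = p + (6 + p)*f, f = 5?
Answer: 480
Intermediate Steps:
l(p) = 30 + 6*p (l(p) = p + (6 + p)*5 = p + (30 + 5*p) = 30 + 6*p)
B(I) = 11*I**2
(B(-3) - 94)*l(11) = (11*(-3)**2 - 94)*(30 + 6*11) = (11*9 - 94)*(30 + 66) = (99 - 94)*96 = 5*96 = 480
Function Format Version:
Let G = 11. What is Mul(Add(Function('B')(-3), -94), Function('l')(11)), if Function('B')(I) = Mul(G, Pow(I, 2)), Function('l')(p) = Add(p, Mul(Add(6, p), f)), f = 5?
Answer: 480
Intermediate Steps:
Function('l')(p) = Add(30, Mul(6, p)) (Function('l')(p) = Add(p, Mul(Add(6, p), 5)) = Add(p, Add(30, Mul(5, p))) = Add(30, Mul(6, p)))
Function('B')(I) = Mul(11, Pow(I, 2))
Mul(Add(Function('B')(-3), -94), Function('l')(11)) = Mul(Add(Mul(11, Pow(-3, 2)), -94), Add(30, Mul(6, 11))) = Mul(Add(Mul(11, 9), -94), Add(30, 66)) = Mul(Add(99, -94), 96) = Mul(5, 96) = 480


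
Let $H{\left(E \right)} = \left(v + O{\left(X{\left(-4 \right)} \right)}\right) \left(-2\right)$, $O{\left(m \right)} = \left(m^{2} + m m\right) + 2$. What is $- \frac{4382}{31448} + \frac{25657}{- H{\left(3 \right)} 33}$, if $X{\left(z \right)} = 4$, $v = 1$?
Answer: $\frac{199184729}{18161220} \approx 10.968$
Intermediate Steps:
$O{\left(m \right)} = 2 + 2 m^{2}$ ($O{\left(m \right)} = \left(m^{2} + m^{2}\right) + 2 = 2 m^{2} + 2 = 2 + 2 m^{2}$)
$H{\left(E \right)} = -70$ ($H{\left(E \right)} = \left(1 + \left(2 + 2 \cdot 4^{2}\right)\right) \left(-2\right) = \left(1 + \left(2 + 2 \cdot 16\right)\right) \left(-2\right) = \left(1 + \left(2 + 32\right)\right) \left(-2\right) = \left(1 + 34\right) \left(-2\right) = 35 \left(-2\right) = -70$)
$- \frac{4382}{31448} + \frac{25657}{- H{\left(3 \right)} 33} = - \frac{4382}{31448} + \frac{25657}{\left(-1\right) \left(-70\right) 33} = \left(-4382\right) \frac{1}{31448} + \frac{25657}{70 \cdot 33} = - \frac{2191}{15724} + \frac{25657}{2310} = \frac{199184729}{18161220}$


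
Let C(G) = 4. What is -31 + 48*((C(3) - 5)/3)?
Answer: -47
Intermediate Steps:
-31 + 48*((C(3) - 5)/3) = -31 + 48*((4 - 5)/3) = -31 + 48*((⅓)*(-1)) = -31 + 48*(-⅓) = -31 - 16 = -47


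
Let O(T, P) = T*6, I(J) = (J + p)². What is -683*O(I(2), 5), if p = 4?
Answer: -147528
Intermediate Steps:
I(J) = (4 + J)² (I(J) = (J + 4)² = (4 + J)²)
O(T, P) = 6*T
-683*O(I(2), 5) = -4098*(4 + 2)² = -4098*6² = -4098*36 = -683*216 = -147528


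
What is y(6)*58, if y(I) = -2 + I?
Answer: 232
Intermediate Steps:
y(6)*58 = (-2 + 6)*58 = 4*58 = 232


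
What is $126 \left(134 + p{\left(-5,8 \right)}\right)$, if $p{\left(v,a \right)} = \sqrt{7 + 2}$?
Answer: $17262$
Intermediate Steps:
$p{\left(v,a \right)} = 3$ ($p{\left(v,a \right)} = \sqrt{9} = 3$)
$126 \left(134 + p{\left(-5,8 \right)}\right) = 126 \left(134 + 3\right) = 126 \cdot 137 = 17262$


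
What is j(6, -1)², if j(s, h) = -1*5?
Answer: 25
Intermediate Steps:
j(s, h) = -5
j(6, -1)² = (-5)² = 25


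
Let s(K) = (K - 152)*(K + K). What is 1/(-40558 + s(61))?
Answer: -1/51660 ≈ -1.9357e-5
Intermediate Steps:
s(K) = 2*K*(-152 + K) (s(K) = (-152 + K)*(2*K) = 2*K*(-152 + K))
1/(-40558 + s(61)) = 1/(-40558 + 2*61*(-152 + 61)) = 1/(-40558 + 2*61*(-91)) = 1/(-40558 - 11102) = 1/(-51660) = -1/51660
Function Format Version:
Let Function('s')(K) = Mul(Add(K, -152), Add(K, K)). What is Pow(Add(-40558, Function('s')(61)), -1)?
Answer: Rational(-1, 51660) ≈ -1.9357e-5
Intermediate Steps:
Function('s')(K) = Mul(2, K, Add(-152, K)) (Function('s')(K) = Mul(Add(-152, K), Mul(2, K)) = Mul(2, K, Add(-152, K)))
Pow(Add(-40558, Function('s')(61)), -1) = Pow(Add(-40558, Mul(2, 61, Add(-152, 61))), -1) = Pow(Add(-40558, Mul(2, 61, -91)), -1) = Pow(Add(-40558, -11102), -1) = Pow(-51660, -1) = Rational(-1, 51660)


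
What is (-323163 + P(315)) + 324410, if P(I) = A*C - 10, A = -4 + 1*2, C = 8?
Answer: 1221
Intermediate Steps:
A = -2 (A = -4 + 2 = -2)
P(I) = -26 (P(I) = -2*8 - 10 = -16 - 10 = -26)
(-323163 + P(315)) + 324410 = (-323163 - 26) + 324410 = -323189 + 324410 = 1221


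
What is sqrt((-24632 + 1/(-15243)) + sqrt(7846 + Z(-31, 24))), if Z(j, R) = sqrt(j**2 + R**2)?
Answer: sqrt(-5723221790211 + 232349049*sqrt(7846 + sqrt(1537)))/15243 ≈ 156.66*I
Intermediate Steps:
Z(j, R) = sqrt(R**2 + j**2)
sqrt((-24632 + 1/(-15243)) + sqrt(7846 + Z(-31, 24))) = sqrt((-24632 + 1/(-15243)) + sqrt(7846 + sqrt(24**2 + (-31)**2))) = sqrt((-24632 - 1/15243) + sqrt(7846 + sqrt(576 + 961))) = sqrt(-375465577/15243 + sqrt(7846 + sqrt(1537)))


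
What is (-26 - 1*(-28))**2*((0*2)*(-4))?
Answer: 0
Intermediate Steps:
(-26 - 1*(-28))**2*((0*2)*(-4)) = (-26 + 28)**2*(0*(-4)) = 2**2*0 = 4*0 = 0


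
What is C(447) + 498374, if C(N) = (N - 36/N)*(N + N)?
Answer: 897920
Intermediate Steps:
C(N) = 2*N*(N - 36/N) (C(N) = (N - 36/N)*(2*N) = 2*N*(N - 36/N))
C(447) + 498374 = (-72 + 2*447²) + 498374 = (-72 + 2*199809) + 498374 = (-72 + 399618) + 498374 = 399546 + 498374 = 897920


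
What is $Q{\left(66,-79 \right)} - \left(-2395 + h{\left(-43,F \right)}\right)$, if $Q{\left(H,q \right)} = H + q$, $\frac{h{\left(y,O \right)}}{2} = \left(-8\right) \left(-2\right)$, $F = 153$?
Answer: $2350$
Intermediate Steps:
$h{\left(y,O \right)} = 32$ ($h{\left(y,O \right)} = 2 \left(\left(-8\right) \left(-2\right)\right) = 2 \cdot 16 = 32$)
$Q{\left(66,-79 \right)} - \left(-2395 + h{\left(-43,F \right)}\right) = \left(66 - 79\right) + \left(2395 - 32\right) = -13 + \left(2395 - 32\right) = -13 + 2363 = 2350$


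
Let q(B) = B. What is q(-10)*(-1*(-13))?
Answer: -130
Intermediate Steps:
q(-10)*(-1*(-13)) = -(-10)*(-13) = -10*13 = -130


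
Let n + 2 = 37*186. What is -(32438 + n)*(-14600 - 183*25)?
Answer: 753922650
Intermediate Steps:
n = 6880 (n = -2 + 37*186 = -2 + 6882 = 6880)
-(32438 + n)*(-14600 - 183*25) = -(32438 + 6880)*(-14600 - 183*25) = -39318*(-14600 - 4575) = -39318*(-19175) = -1*(-753922650) = 753922650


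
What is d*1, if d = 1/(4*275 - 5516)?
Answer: -1/4416 ≈ -0.00022645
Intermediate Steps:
d = -1/4416 (d = 1/(1100 - 5516) = 1/(-4416) = -1/4416 ≈ -0.00022645)
d*1 = -1/4416*1 = -1/4416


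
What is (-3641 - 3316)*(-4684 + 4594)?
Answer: 626130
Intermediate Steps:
(-3641 - 3316)*(-4684 + 4594) = -6957*(-90) = 626130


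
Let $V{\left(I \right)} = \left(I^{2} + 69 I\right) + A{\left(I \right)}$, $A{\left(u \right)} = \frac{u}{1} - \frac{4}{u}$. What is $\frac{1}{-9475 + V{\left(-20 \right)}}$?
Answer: $- \frac{5}{52374} \approx -9.5467 \cdot 10^{-5}$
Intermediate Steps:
$A{\left(u \right)} = u - \frac{4}{u}$ ($A{\left(u \right)} = u 1 - \frac{4}{u} = u - \frac{4}{u}$)
$V{\left(I \right)} = I^{2} - \frac{4}{I} + 70 I$ ($V{\left(I \right)} = \left(I^{2} + 69 I\right) + \left(I - \frac{4}{I}\right) = I^{2} - \frac{4}{I} + 70 I$)
$\frac{1}{-9475 + V{\left(-20 \right)}} = \frac{1}{-9475 + \frac{-4 + \left(-20\right)^{2} \left(70 - 20\right)}{-20}} = \frac{1}{-9475 - \frac{-4 + 400 \cdot 50}{20}} = \frac{1}{-9475 - \frac{-4 + 20000}{20}} = \frac{1}{-9475 - \frac{4999}{5}} = \frac{1}{- \frac{52374}{5}} = - \frac{5}{52374}$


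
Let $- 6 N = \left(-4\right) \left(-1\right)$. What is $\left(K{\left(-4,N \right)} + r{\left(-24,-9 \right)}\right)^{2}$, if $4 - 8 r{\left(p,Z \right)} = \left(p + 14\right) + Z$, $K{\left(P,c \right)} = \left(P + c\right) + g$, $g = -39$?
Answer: $\frac{958441}{576} \approx 1664.0$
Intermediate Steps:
$N = - \frac{2}{3}$ ($N = - \frac{\left(-4\right) \left(-1\right)}{6} = \left(- \frac{1}{6}\right) 4 = - \frac{2}{3} \approx -0.66667$)
$K{\left(P,c \right)} = -39 + P + c$ ($K{\left(P,c \right)} = \left(P + c\right) - 39 = -39 + P + c$)
$r{\left(p,Z \right)} = - \frac{5}{4} - \frac{Z}{8} - \frac{p}{8}$ ($r{\left(p,Z \right)} = \frac{1}{2} - \frac{\left(p + 14\right) + Z}{8} = \frac{1}{2} - \frac{\left(14 + p\right) + Z}{8} = \frac{1}{2} - \frac{14 + Z + p}{8} = \frac{1}{2} - \left(\frac{7}{4} + \frac{Z}{8} + \frac{p}{8}\right) = - \frac{5}{4} - \frac{Z}{8} - \frac{p}{8}$)
$\left(K{\left(-4,N \right)} + r{\left(-24,-9 \right)}\right)^{2} = \left(\left(-39 - 4 - \frac{2}{3}\right) - - \frac{23}{8}\right)^{2} = \left(- \frac{131}{3} + \left(- \frac{5}{4} + \frac{9}{8} + 3\right)\right)^{2} = \left(- \frac{131}{3} + \frac{23}{8}\right)^{2} = \left(- \frac{979}{24}\right)^{2} = \frac{958441}{576}$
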